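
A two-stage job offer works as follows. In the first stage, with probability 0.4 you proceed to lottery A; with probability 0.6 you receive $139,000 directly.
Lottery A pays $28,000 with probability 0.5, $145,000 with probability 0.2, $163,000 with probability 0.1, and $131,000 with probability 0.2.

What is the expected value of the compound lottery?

$117,600

EV(A) = 0.5 × 28000 + 0.2 × 145000 + 0.1 × 163000 + 0.2 × 131000 = 14000 + 29000 + 16300 + 26200 = 85500
Branch B: 139000 (certain)
Overall = 0.4 × 85500 + 0.6 × 139000 = 34200 + 83400 = 117600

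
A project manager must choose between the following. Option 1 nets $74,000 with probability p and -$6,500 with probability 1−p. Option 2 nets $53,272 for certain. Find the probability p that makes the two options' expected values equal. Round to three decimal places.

p·74000 + (1−p)·(-6500) = 53272
80500p − 6500 = 53272
p = (53272 + 6500) / 80500

p = 0.743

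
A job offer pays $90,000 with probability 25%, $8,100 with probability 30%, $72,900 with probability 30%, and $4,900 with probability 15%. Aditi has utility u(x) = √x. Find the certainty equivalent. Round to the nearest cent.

E[u] = 0.25·√90000 + 0.3·√8100 + 0.3·√72900 + 0.15·√4900 = 0.25·300 + 0.3·90 + 0.3·270 + 0.15·70 = 193.5
CE = (193.5)² = 37442.25

$37,442.25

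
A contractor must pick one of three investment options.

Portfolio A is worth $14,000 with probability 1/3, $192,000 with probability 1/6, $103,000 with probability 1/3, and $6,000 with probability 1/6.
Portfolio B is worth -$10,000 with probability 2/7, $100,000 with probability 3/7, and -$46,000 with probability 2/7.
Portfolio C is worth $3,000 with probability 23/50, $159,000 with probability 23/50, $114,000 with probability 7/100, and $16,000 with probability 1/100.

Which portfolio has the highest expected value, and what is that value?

Portfolio C ($82,660)

Portfolio A = 1/3 × 14000 + 1/6 × 192000 + 1/3 × 103000 + 1/6 × 6000 = 4666.6667 + 32000 + 34333.3333 + 1000 = 72000
Portfolio B = 2/7 × (-10000) + 3/7 × 100000 + 2/7 × (-46000) = -2857.1429 + 42857.1429 − 13142.8571 = 26857.1429
Portfolio C = 23/50 × 3000 + 23/50 × 159000 + 7/100 × 114000 + 1/100 × 16000 = 1380 + 73140 + 7980 + 160 = 82660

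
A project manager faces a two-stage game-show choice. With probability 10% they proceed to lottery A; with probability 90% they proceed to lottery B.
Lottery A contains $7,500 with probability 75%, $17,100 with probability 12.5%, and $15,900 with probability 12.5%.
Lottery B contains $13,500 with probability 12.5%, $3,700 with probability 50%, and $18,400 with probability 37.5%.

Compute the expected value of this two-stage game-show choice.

EV(A) = 0.75 × 7500 + 0.125 × 17100 + 0.125 × 15900 = 5625 + 2137.5 + 1987.5 = 9750
EV(B) = 0.125 × 13500 + 0.5 × 3700 + 0.375 × 18400 = 1687.5 + 1850 + 6900 = 10437.5
Overall = 0.1 × 9750 + 0.9 × 10437.5 = 975 + 9393.75 = 10368.75

$10,368.75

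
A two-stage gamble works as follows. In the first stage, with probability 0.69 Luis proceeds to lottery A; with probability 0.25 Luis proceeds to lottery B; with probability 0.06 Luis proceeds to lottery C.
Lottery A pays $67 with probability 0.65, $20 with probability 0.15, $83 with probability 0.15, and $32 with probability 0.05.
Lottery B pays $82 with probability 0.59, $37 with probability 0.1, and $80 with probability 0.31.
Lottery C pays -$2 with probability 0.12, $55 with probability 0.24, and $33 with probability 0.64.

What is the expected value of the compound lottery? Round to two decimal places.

EV(A) = 0.65 × 67 + 0.15 × 20 + 0.15 × 83 + 0.05 × 32 = 43.55 + 3 + 12.45 + 1.6 = 60.6
EV(B) = 0.59 × 82 + 0.1 × 37 + 0.31 × 80 = 48.38 + 3.7 + 24.8 = 76.88
EV(C) = 0.12 × (-2) + 0.24 × 55 + 0.64 × 33 = -0.24 + 13.2 + 21.12 = 34.08
Overall = 0.69 × 60.6 + 0.25 × 76.88 + 0.06 × 34.08 = 41.814 + 19.22 + 2.0448 = 63.0788

$63.08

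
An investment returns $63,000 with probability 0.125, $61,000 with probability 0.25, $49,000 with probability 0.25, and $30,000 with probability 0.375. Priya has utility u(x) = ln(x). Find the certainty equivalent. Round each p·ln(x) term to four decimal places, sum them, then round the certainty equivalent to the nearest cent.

$44,440.21

E[u] = 0.125·ln(63000) + 0.25·ln(61000) + 0.25·ln(49000) + 0.375·ln(30000) = 1.3814 + 2.7547 + 2.6999 + 3.8659 = 10.7019
CE = e^10.7019 ≈ 44440.21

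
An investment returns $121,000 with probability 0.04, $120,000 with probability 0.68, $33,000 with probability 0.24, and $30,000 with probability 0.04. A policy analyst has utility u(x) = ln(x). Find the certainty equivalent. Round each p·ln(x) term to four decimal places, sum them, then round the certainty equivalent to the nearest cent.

E[u] = 0.04·ln(121000) + 0.68·ln(120000) + 0.24·ln(33000) + 0.04·ln(30000) = 0.4681 + 7.9528 + 2.4970 + 0.4124 = 11.3303
CE = e^11.3303 ≈ 83308.01

$83,308.01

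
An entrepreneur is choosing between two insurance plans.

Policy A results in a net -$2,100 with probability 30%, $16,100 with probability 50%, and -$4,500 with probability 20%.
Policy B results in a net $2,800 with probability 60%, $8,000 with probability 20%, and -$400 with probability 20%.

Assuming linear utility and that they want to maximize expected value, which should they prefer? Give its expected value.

Policy A ($6,520)

Policy A = 0.3 × (-2100) + 0.5 × 16100 + 0.2 × (-4500) = -630 + 8050 − 900 = 6520
Policy B = 0.6 × 2800 + 0.2 × 8000 + 0.2 × (-400) = 1680 + 1600 − 80 = 3200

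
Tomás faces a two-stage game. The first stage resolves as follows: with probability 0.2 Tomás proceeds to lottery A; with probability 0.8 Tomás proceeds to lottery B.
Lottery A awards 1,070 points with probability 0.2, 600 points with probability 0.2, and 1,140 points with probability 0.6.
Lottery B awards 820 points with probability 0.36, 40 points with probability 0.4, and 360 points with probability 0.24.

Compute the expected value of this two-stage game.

EV(A) = 0.2 × 1070 + 0.2 × 600 + 0.6 × 1140 = 214 + 120 + 684 = 1018
EV(B) = 0.36 × 820 + 0.4 × 40 + 0.24 × 360 = 295.2 + 16 + 86.4 = 397.6
Overall = 0.2 × 1018 + 0.8 × 397.6 = 203.6 + 318.08 = 521.68

521.68 points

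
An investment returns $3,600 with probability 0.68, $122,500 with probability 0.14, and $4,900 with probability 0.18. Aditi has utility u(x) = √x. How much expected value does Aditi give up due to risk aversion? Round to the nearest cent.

E[u] = 0.68·√3600 + 0.14·√122500 + 0.18·√4900 = 0.68·60 + 0.14·350 + 0.18·70 = 102.4
CE = (102.4)² = 10485.76
Risk premium = EV − CE = 20480 − 10485.76 = 9994.24

$9,994.24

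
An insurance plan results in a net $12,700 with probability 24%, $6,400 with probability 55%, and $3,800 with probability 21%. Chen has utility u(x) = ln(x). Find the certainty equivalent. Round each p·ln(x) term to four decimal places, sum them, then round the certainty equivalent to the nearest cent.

E[u] = 0.24·ln(12700) + 0.55·ln(6400) + 0.21·ln(3800) = 2.2678 + 4.8202 + 1.7310 = 8.8190
CE = e^8.8190 ≈ 6761.50

$6,761.50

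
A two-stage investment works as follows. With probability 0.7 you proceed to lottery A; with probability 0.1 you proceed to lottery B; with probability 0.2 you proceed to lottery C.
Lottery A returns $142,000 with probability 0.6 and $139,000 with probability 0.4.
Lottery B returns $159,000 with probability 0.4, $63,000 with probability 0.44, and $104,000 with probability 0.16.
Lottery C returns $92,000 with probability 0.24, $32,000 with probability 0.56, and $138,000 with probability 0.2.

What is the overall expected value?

$122,876

EV(A) = 0.6 × 142000 + 0.4 × 139000 = 85200 + 55600 = 140800
EV(B) = 0.4 × 159000 + 0.44 × 63000 + 0.16 × 104000 = 63600 + 27720 + 16640 = 107960
EV(C) = 0.24 × 92000 + 0.56 × 32000 + 0.2 × 138000 = 22080 + 17920 + 27600 = 67600
Overall = 0.7 × 140800 + 0.1 × 107960 + 0.2 × 67600 = 98560 + 10796 + 13520 = 122876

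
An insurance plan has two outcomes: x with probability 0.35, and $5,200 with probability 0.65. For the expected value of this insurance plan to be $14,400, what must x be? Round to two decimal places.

0.35·x + 0.65·5200 = 14400
0.35·x = 14400 − 3380 = 11020
x = 11020 / 0.35 = 31485.7143

x = $31,485.71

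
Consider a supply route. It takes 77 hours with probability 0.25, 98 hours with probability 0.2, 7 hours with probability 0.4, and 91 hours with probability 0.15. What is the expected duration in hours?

EV = 0.25 × 77 + 0.2 × 98 + 0.4 × 7 + 0.15 × 91 = 19.25 + 19.6 + 2.8 + 13.65 = 55.3

55.3 hours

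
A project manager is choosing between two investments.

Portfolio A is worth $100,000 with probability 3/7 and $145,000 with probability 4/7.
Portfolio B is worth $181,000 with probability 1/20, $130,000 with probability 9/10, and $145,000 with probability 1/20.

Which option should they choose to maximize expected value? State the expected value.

Portfolio A = 3/7 × 100000 + 4/7 × 145000 = 42857.1429 + 82857.1429 = 125714.2857
Portfolio B = 1/20 × 181000 + 9/10 × 130000 + 1/20 × 145000 = 9050 + 117000 + 7250 = 133300

Portfolio B ($133,300)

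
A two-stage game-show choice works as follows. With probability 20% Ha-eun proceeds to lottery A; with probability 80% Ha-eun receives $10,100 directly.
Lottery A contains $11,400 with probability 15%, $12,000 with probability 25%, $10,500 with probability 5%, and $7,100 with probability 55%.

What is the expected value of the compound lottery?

$9,908

EV(A) = 0.15 × 11400 + 0.25 × 12000 + 0.05 × 10500 + 0.55 × 7100 = 1710 + 3000 + 525 + 3905 = 9140
Branch B: 10100 (certain)
Overall = 0.2 × 9140 + 0.8 × 10100 = 1828 + 8080 = 9908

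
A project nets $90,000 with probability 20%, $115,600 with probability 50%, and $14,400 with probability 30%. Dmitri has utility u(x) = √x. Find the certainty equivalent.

E[u] = 0.2·√90000 + 0.5·√115600 + 0.3·√14400 = 0.2·300 + 0.5·340 + 0.3·120 = 266
CE = (266)² = 70756

$70,756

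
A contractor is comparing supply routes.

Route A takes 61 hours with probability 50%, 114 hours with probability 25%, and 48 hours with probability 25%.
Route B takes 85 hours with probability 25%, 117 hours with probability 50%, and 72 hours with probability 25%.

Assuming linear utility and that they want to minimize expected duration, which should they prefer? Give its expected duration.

Route A = 0.5 × 61 + 0.25 × 114 + 0.25 × 48 = 30.5 + 28.5 + 12 = 71
Route B = 0.25 × 85 + 0.5 × 117 + 0.25 × 72 = 21.25 + 58.5 + 18 = 97.75

Route A (71 hours)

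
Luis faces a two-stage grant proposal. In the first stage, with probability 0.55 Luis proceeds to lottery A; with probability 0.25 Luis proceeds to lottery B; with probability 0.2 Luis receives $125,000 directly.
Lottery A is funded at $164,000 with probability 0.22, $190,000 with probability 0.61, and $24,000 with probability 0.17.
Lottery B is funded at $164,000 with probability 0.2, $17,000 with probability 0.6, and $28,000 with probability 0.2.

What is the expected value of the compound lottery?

$122,983

EV(A) = 0.22 × 164000 + 0.61 × 190000 + 0.17 × 24000 = 36080 + 115900 + 4080 = 156060
EV(B) = 0.2 × 164000 + 0.6 × 17000 + 0.2 × 28000 = 32800 + 10200 + 5600 = 48600
Branch C: 125000 (certain)
Overall = 0.55 × 156060 + 0.25 × 48600 + 0.2 × 125000 = 85833 + 12150 + 25000 = 122983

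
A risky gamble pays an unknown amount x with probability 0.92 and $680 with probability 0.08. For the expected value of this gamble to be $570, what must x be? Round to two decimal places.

0.92·x + 0.08·680 = 570
0.92·x = 570 − 54.4 = 515.6
x = 515.6 / 0.92 = 560.4348

x = $560.43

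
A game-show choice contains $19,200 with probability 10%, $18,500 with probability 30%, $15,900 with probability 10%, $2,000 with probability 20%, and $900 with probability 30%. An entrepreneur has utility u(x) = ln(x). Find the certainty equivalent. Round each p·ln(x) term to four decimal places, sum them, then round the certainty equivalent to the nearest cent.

E[u] = 0.1·ln(19200) + 0.3·ln(18500) + 0.1·ln(15900) + 0.2·ln(2000) + 0.3·ln(900) = 0.9863 + 2.9477 + 0.9674 + 1.5202 + 2.0407 = 8.4623
CE = e^8.4623 ≈ 4732.93

$4,732.93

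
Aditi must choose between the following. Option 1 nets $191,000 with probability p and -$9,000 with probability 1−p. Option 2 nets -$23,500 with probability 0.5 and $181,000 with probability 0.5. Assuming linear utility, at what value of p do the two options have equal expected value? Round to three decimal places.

EV(Option 2) = 0.5 × (-23500) + 0.5 × 181000 = -11750 + 90500 = 78750
p·191000 + (1−p)·(-9000) = 78750
200000p − 9000 = 78750
p = (78750 + 9000) / 200000

p = 0.439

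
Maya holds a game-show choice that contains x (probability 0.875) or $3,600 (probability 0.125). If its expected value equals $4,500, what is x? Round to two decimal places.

0.875·x + 0.125·3600 = 4500
0.875·x = 4500 − 450 = 4050
x = 4050 / 0.875 = 4628.5714

x = $4,628.57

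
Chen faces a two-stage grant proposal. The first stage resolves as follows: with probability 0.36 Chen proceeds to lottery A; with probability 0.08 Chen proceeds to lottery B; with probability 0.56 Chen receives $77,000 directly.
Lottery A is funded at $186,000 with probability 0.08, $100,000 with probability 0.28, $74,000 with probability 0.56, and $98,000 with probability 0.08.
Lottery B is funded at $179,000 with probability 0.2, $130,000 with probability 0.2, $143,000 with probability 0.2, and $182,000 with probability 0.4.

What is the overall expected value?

$89,353.60

EV(A) = 0.08 × 186000 + 0.28 × 100000 + 0.56 × 74000 + 0.08 × 98000 = 14880 + 28000 + 41440 + 7840 = 92160
EV(B) = 0.2 × 179000 + 0.2 × 130000 + 0.2 × 143000 + 0.4 × 182000 = 35800 + 26000 + 28600 + 72800 = 163200
Branch C: 77000 (certain)
Overall = 0.36 × 92160 + 0.08 × 163200 + 0.56 × 77000 = 33177.6 + 13056 + 43120 = 89353.6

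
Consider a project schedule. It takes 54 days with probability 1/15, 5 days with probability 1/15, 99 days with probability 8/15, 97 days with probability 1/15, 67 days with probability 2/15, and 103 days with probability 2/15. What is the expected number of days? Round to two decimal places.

EV = 1/15 × 54 + 1/15 × 5 + 8/15 × 99 + 1/15 × 97 + 2/15 × 67 + 2/15 × 103 = 3.6 + 0.3333 + 52.8 + 6.4667 + 8.9333 + 13.7333 = 85.8667

85.87 days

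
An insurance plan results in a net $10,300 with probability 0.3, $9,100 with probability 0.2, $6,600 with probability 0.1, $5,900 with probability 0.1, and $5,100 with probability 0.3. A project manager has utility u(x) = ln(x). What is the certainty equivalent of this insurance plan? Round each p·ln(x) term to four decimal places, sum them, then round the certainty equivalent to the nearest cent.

$7,362.10

E[u] = 0.3·ln(10300) + 0.2·ln(9100) + 0.1·ln(6600) + 0.1·ln(5900) + 0.3·ln(5100) = 2.7720 + 1.8232 + 0.8795 + 0.8683 + 2.5611 = 8.9041
CE = e^8.9041 ≈ 7362.10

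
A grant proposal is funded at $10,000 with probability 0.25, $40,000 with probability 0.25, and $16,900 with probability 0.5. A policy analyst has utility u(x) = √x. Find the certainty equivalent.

$19,600

E[u] = 0.25·√10000 + 0.25·√40000 + 0.5·√16900 = 0.25·100 + 0.25·200 + 0.5·130 = 140
CE = (140)² = 19600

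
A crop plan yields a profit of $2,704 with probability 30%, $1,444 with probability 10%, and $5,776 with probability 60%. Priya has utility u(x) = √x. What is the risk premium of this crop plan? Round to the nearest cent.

E[u] = 0.3·√2704 + 0.1·√1444 + 0.6·√5776 = 0.3·52 + 0.1·38 + 0.6·76 = 65
CE = (65)² = 4225
Risk premium = EV − CE = 4421.2 − 4225 = 196.2

$196.20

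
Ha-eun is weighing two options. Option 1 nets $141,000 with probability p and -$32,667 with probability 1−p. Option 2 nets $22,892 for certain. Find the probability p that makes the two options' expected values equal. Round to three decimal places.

p·141000 + (1−p)·(-32667) = 22892
173667p − 32667 = 22892
p = (22892 + 32667) / 173667

p = 0.320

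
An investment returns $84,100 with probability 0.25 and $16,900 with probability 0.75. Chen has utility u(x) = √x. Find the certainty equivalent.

$28,900

E[u] = 0.25·√84100 + 0.75·√16900 = 0.25·290 + 0.75·130 = 170
CE = (170)² = 28900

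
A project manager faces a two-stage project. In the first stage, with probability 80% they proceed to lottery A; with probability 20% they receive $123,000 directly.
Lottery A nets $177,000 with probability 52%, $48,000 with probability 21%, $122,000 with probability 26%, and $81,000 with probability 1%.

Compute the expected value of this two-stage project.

EV(A) = 0.52 × 177000 + 0.21 × 48000 + 0.26 × 122000 + 0.01 × 81000 = 92040 + 10080 + 31720 + 810 = 134650
Branch B: 123000 (certain)
Overall = 0.8 × 134650 + 0.2 × 123000 = 107720 + 24600 = 132320

$132,320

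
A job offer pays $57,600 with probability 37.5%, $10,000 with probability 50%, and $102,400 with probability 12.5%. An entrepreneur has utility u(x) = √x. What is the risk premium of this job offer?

E[u] = 0.375·√57600 + 0.5·√10000 + 0.125·√102400 = 0.375·240 + 0.5·100 + 0.125·320 = 180
CE = (180)² = 32400
Risk premium = EV − CE = 39400 − 32400 = 7000

$7,000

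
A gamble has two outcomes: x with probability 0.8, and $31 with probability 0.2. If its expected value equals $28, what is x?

0.8·x + 0.2·31 = 28
0.8·x = 28 − 6.2 = 21.8
x = 21.8 / 0.8 = 27.25

x = $27.25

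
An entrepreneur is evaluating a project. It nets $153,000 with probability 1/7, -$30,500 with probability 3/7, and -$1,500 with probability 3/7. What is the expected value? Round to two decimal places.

$8,142.86

EV = 1/7 × 153000 + 3/7 × (-30500) + 3/7 × (-1500) = 21857.1429 − 13071.4286 − 642.8571 = 8142.8571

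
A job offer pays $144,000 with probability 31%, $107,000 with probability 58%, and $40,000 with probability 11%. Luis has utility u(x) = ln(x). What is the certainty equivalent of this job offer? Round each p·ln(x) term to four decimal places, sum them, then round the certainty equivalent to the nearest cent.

E[u] = 0.31·ln(144000) + 0.58·ln(107000) + 0.11·ln(40000) = 3.6820 + 6.7167 + 1.1656 = 11.5643
CE = e^11.5643 ≈ 105271.71

$105,271.71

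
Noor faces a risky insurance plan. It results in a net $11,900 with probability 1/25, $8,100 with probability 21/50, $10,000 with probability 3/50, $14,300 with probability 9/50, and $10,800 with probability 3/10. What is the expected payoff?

EV = 1/25 × 11900 + 21/50 × 8100 + 3/50 × 10000 + 9/50 × 14300 + 3/10 × 10800 = 476 + 3402 + 600 + 2574 + 3240 = 10292

$10,292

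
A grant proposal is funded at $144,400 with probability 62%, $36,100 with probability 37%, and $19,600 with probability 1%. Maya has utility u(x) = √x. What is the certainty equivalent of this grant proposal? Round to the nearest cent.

E[u] = 0.62·√144400 + 0.37·√36100 + 0.01·√19600 = 0.62·380 + 0.37·190 + 0.01·140 = 307.3
CE = (307.3)² = 94433.29

$94,433.29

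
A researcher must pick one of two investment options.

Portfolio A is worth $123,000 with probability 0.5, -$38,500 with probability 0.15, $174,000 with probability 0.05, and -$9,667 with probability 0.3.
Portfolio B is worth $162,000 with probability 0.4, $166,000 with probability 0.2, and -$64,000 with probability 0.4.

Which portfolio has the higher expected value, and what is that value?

Portfolio B ($72,400)

Portfolio A = 0.5 × 123000 + 0.15 × (-38500) + 0.05 × 174000 + 0.3 × (-9667) = 61500 − 5775 + 8700 − 2900.1 = 61524.9
Portfolio B = 0.4 × 162000 + 0.2 × 166000 + 0.4 × (-64000) = 64800 + 33200 − 25600 = 72400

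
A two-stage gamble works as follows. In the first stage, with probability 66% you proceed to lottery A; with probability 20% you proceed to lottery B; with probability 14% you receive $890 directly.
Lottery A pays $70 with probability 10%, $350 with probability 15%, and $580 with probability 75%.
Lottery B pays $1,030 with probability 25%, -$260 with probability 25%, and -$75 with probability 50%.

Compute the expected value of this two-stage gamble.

$481.97

EV(A) = 0.1 × 70 + 0.15 × 350 + 0.75 × 580 = 7 + 52.5 + 435 = 494.5
EV(B) = 0.25 × 1030 + 0.25 × (-260) + 0.5 × (-75) = 257.5 − 65 − 37.5 = 155
Branch C: 890 (certain)
Overall = 0.66 × 494.5 + 0.2 × 155 + 0.14 × 890 = 326.37 + 31 + 124.6 = 481.97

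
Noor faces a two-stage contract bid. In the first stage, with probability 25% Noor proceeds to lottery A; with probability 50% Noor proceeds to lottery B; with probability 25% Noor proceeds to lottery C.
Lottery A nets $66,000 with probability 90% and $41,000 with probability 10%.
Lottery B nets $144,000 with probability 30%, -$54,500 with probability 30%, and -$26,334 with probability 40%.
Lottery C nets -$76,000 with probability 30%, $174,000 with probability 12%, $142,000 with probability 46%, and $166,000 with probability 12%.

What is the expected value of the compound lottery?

EV(A) = 0.9 × 66000 + 0.1 × 41000 = 59400 + 4100 = 63500
EV(B) = 0.3 × 144000 + 0.3 × (-54500) + 0.4 × (-26334) = 43200 − 16350 − 10533.6 = 16316.4
EV(C) = 0.3 × (-76000) + 0.12 × 174000 + 0.46 × 142000 + 0.12 × 166000 = -22800 + 20880 + 65320 + 19920 = 83320
Overall = 0.25 × 63500 + 0.5 × 16316.4 + 0.25 × 83320 = 15875 + 8158.2 + 20830 = 44863.2

$44,863.20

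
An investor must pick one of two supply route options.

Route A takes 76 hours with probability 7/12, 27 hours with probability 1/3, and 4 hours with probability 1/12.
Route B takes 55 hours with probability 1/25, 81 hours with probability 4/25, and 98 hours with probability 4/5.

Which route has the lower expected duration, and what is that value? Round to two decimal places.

Route A (53.67 hours)

Route A = 7/12 × 76 + 1/3 × 27 + 1/12 × 4 = 44.3333 + 9 + 0.3333 = 53.6667
Route B = 1/25 × 55 + 4/25 × 81 + 4/5 × 98 = 2.2 + 12.96 + 78.4 = 93.56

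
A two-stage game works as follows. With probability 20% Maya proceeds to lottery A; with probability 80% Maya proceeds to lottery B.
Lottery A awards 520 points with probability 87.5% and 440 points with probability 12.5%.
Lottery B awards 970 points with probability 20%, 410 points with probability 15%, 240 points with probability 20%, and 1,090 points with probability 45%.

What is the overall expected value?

737.2 points

EV(A) = 0.875 × 520 + 0.125 × 440 = 455 + 55 = 510
EV(B) = 0.2 × 970 + 0.15 × 410 + 0.2 × 240 + 0.45 × 1090 = 194 + 61.5 + 48 + 490.5 = 794
Overall = 0.2 × 510 + 0.8 × 794 = 102 + 635.2 = 737.2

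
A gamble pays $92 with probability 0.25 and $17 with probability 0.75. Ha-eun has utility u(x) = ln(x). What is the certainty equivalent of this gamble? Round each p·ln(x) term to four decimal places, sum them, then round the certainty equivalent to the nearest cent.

E[u] = 0.25·ln(92) + 0.75·ln(17) = 1.1304 + 2.1249 = 3.2553
CE = e^3.2553 ≈ 25.93

$25.93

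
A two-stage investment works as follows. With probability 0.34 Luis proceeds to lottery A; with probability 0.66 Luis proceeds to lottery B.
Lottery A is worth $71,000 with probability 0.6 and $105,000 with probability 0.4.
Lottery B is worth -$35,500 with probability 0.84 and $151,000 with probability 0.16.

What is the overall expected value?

EV(A) = 0.6 × 71000 + 0.4 × 105000 = 42600 + 42000 = 84600
EV(B) = 0.84 × (-35500) + 0.16 × 151000 = -29820 + 24160 = -5660
Overall = 0.34 × 84600 + 0.66 × (-5660) = 28764 − 3735.6 = 25028.4

$25,028.40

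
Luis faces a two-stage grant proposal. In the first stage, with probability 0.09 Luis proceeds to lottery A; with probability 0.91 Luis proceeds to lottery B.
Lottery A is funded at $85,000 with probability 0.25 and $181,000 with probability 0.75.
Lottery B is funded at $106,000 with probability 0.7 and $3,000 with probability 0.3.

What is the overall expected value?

EV(A) = 0.25 × 85000 + 0.75 × 181000 = 21250 + 135750 = 157000
EV(B) = 0.7 × 106000 + 0.3 × 3000 = 74200 + 900 = 75100
Overall = 0.09 × 157000 + 0.91 × 75100 = 14130 + 68341 = 82471

$82,471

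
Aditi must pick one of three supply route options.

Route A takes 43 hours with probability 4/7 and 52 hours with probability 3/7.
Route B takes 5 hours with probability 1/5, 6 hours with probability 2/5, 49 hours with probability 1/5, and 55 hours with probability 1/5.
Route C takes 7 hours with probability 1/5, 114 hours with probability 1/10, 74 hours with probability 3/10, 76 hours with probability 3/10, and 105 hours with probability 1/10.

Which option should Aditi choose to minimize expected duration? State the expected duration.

Route B (24.2 hours)

Route A = 4/7 × 43 + 3/7 × 52 = 24.5714 + 22.2857 = 46.8571
Route B = 1/5 × 5 + 2/5 × 6 + 1/5 × 49 + 1/5 × 55 = 1 + 2.4 + 9.8 + 11 = 24.2
Route C = 1/5 × 7 + 1/10 × 114 + 3/10 × 74 + 3/10 × 76 + 1/10 × 105 = 1.4 + 11.4 + 22.2 + 22.8 + 10.5 = 68.3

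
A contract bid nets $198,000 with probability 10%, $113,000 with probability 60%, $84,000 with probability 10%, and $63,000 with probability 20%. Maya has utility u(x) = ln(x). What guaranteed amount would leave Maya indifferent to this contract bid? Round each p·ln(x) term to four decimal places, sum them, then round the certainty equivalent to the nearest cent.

$103,238.80

E[u] = 0.1·ln(198000) + 0.6·ln(113000) + 0.1·ln(84000) + 0.2·ln(63000) = 1.2196 + 6.9811 + 1.1339 + 2.2102 = 11.5448
CE = e^11.5448 ≈ 103238.80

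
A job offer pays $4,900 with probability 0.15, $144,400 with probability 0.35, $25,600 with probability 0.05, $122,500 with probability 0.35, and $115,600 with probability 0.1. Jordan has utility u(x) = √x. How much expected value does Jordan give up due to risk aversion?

$12,126

E[u] = 0.15·√4900 + 0.35·√144400 + 0.05·√25600 + 0.35·√122500 + 0.1·√115600 = 0.15·70 + 0.35·380 + 0.05·160 + 0.35·350 + 0.1·340 = 308
CE = (308)² = 94864
Risk premium = EV − CE = 106990 − 94864 = 12126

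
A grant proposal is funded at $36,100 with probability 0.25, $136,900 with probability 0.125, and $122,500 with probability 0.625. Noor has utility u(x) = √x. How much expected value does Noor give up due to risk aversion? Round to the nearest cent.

E[u] = 0.25·√36100 + 0.125·√136900 + 0.625·√122500 = 0.25·190 + 0.125·370 + 0.625·350 = 312.5
CE = (312.5)² = 97656.25
Risk premium = EV − CE = 102700 − 97656.25 = 5043.75

$5,043.75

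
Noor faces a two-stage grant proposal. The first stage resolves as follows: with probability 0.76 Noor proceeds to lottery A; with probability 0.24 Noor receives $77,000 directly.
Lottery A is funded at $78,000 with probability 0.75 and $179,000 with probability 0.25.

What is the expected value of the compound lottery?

$96,950

EV(A) = 0.75 × 78000 + 0.25 × 179000 = 58500 + 44750 = 103250
Branch B: 77000 (certain)
Overall = 0.76 × 103250 + 0.24 × 77000 = 78470 + 18480 = 96950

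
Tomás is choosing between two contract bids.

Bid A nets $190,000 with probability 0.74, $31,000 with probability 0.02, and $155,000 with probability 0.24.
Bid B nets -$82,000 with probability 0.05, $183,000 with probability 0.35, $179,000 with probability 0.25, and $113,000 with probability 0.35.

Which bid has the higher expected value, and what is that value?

Bid A ($178,420)

Bid A = 0.74 × 190000 + 0.02 × 31000 + 0.24 × 155000 = 140600 + 620 + 37200 = 178420
Bid B = 0.05 × (-82000) + 0.35 × 183000 + 0.25 × 179000 + 0.35 × 113000 = -4100 + 64050 + 44750 + 39550 = 144250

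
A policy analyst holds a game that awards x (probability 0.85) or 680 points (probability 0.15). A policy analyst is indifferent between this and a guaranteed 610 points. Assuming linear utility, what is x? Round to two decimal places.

x = 597.65 points

0.85·x + 0.15·680 = 610
0.85·x = 610 − 102 = 508
x = 508 / 0.85 = 597.6471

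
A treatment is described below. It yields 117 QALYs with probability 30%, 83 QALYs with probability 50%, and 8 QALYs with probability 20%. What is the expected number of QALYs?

78.2 QALYs

EV = 0.3 × 117 + 0.5 × 83 + 0.2 × 8 = 35.1 + 41.5 + 1.6 = 78.2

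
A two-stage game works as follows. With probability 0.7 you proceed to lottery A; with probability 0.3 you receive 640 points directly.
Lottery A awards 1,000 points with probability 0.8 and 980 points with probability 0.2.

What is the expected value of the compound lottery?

889.2 points

EV(A) = 0.8 × 1000 + 0.2 × 980 = 800 + 196 = 996
Branch B: 640 (certain)
Overall = 0.7 × 996 + 0.3 × 640 = 697.2 + 192 = 889.2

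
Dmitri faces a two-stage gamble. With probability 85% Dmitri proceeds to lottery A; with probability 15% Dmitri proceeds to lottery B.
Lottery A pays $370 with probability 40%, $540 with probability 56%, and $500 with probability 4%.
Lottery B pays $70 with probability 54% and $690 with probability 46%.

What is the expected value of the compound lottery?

EV(A) = 0.4 × 370 + 0.56 × 540 + 0.04 × 500 = 148 + 302.4 + 20 = 470.4
EV(B) = 0.54 × 70 + 0.46 × 690 = 37.8 + 317.4 = 355.2
Overall = 0.85 × 470.4 + 0.15 × 355.2 = 399.84 + 53.28 = 453.12

$453.12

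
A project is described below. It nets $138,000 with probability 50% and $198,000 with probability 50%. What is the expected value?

EV = 0.5 × 138000 + 0.5 × 198000 = 69000 + 99000 = 168000

$168,000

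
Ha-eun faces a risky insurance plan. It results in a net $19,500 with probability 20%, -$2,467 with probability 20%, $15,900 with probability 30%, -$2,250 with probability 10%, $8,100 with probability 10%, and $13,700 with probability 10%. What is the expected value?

$10,131.60

EV = 0.2 × 19500 + 0.2 × (-2467) + 0.3 × 15900 + 0.1 × (-2250) + 0.1 × 8100 + 0.1 × 13700 = 3900 − 493.4 + 4770 − 225 + 810 + 1370 = 10131.6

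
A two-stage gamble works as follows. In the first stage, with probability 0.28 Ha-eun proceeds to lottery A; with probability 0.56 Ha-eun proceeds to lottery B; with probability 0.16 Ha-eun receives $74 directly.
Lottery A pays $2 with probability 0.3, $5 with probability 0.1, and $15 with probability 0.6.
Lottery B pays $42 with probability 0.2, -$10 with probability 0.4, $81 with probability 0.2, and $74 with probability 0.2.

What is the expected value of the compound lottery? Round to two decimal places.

EV(A) = 0.3 × 2 + 0.1 × 5 + 0.6 × 15 = 0.6 + 0.5 + 9 = 10.1
EV(B) = 0.2 × 42 + 0.4 × (-10) + 0.2 × 81 + 0.2 × 74 = 8.4 − 4 + 16.2 + 14.8 = 35.4
Branch C: 74 (certain)
Overall = 0.28 × 10.1 + 0.56 × 35.4 + 0.16 × 74 = 2.828 + 19.824 + 11.84 = 34.492

$34.49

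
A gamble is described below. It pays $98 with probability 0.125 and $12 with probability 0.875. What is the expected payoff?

EV = 0.125 × 98 + 0.875 × 12 = 12.25 + 10.5 = 22.75

$22.75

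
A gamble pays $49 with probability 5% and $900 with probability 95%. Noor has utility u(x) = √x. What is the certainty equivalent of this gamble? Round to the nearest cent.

$832.32

E[u] = 0.05·√49 + 0.95·√900 = 0.05·7 + 0.95·30 = 28.85
CE = (28.85)² = 832.3225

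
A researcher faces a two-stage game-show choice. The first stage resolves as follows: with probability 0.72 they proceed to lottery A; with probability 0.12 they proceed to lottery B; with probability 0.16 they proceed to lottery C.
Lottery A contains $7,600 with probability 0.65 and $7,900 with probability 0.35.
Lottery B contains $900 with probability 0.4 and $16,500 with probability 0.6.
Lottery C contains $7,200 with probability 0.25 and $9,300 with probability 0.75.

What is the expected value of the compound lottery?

EV(A) = 0.65 × 7600 + 0.35 × 7900 = 4940 + 2765 = 7705
EV(B) = 0.4 × 900 + 0.6 × 16500 = 360 + 9900 = 10260
EV(C) = 0.25 × 7200 + 0.75 × 9300 = 1800 + 6975 = 8775
Overall = 0.72 × 7705 + 0.12 × 10260 + 0.16 × 8775 = 5547.6 + 1231.2 + 1404 = 8182.8

$8,182.80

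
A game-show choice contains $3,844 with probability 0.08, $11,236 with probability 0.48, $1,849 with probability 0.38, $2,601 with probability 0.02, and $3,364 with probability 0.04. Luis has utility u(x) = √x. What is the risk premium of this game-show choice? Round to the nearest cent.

$886.73

E[u] = 0.08·√3844 + 0.48·√11236 + 0.38·√1849 + 0.02·√2601 + 0.04·√3364 = 0.08·62 + 0.48·106 + 0.38·43 + 0.02·51 + 0.04·58 = 75.52
CE = (75.52)² = 5703.2704
Risk premium = EV − CE = 6590 − 5703.2704 = 886.7296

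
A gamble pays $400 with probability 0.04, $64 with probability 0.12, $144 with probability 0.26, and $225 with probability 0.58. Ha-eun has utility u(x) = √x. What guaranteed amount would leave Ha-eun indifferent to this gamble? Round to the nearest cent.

$184.42

E[u] = 0.04·√400 + 0.12·√64 + 0.26·√144 + 0.58·√225 = 0.04·20 + 0.12·8 + 0.26·12 + 0.58·15 = 13.58
CE = (13.58)² = 184.4164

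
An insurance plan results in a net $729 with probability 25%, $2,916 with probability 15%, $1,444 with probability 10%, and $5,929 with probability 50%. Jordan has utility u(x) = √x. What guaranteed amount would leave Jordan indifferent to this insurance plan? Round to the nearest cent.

E[u] = 0.25·√729 + 0.15·√2916 + 0.1·√1444 + 0.5·√5929 = 0.25·27 + 0.15·54 + 0.1·38 + 0.5·77 = 57.15
CE = (57.15)² = 3266.1225

$3,266.12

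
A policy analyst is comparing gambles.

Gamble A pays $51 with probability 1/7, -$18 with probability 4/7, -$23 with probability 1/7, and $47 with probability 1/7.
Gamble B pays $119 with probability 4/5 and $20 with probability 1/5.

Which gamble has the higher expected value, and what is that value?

Gamble B ($99.20)

Gamble A = 1/7 × 51 + 4/7 × (-18) + 1/7 × (-23) + 1/7 × 47 = 7.2857 − 10.2857 − 3.2857 + 6.7143 = 0.4286
Gamble B = 4/5 × 119 + 1/5 × 20 = 95.2 + 4 = 99.2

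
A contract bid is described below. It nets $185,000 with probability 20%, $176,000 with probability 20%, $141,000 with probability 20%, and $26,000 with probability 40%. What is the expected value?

EV = 0.2 × 185000 + 0.2 × 176000 + 0.2 × 141000 + 0.4 × 26000 = 37000 + 35200 + 28200 + 10400 = 110800

$110,800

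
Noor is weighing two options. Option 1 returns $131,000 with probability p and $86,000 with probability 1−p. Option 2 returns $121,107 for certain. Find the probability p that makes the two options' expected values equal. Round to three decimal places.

p·131000 + (1−p)·86000 = 121107
45000p + 86000 = 121107
p = (121107 − 86000) / 45000

p = 0.780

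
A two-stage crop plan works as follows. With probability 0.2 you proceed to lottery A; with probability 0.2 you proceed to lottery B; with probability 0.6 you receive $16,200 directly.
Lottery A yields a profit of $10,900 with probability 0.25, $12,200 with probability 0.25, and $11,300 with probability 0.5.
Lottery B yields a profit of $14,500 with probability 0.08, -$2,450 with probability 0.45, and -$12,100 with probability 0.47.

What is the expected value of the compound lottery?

$10,879.10

EV(A) = 0.25 × 10900 + 0.25 × 12200 + 0.5 × 11300 = 2725 + 3050 + 5650 = 11425
EV(B) = 0.08 × 14500 + 0.45 × (-2450) + 0.47 × (-12100) = 1160 − 1102.5 − 5687 = -5629.5
Branch C: 16200 (certain)
Overall = 0.2 × 11425 + 0.2 × (-5629.5) + 0.6 × 16200 = 2285 − 1125.9 + 9720 = 10879.1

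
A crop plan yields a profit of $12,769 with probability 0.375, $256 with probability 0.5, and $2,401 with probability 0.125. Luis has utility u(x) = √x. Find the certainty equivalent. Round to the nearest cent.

$3,192.25

E[u] = 0.375·√12769 + 0.5·√256 + 0.125·√2401 = 0.375·113 + 0.5·16 + 0.125·49 = 56.5
CE = (56.5)² = 3192.25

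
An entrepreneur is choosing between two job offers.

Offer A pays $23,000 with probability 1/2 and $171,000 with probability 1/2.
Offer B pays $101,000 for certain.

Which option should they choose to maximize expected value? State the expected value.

Offer A = 1/2 × 23000 + 1/2 × 171000 = 11500 + 85500 = 97000
Offer B: 101000 (certain)

Offer B ($101,000)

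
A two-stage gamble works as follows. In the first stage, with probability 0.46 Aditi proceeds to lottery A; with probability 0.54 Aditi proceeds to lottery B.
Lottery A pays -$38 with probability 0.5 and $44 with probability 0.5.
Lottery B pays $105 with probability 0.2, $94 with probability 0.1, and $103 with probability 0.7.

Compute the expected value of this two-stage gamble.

EV(A) = 0.5 × (-38) + 0.5 × 44 = -19 + 22 = 3
EV(B) = 0.2 × 105 + 0.1 × 94 + 0.7 × 103 = 21 + 9.4 + 72.1 = 102.5
Overall = 0.46 × 3 + 0.54 × 102.5 = 1.38 + 55.35 = 56.73

$56.73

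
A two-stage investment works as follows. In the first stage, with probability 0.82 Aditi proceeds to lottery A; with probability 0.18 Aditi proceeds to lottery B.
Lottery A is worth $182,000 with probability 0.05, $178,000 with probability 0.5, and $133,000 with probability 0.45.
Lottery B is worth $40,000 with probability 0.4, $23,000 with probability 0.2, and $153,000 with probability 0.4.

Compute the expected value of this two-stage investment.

EV(A) = 0.05 × 182000 + 0.5 × 178000 + 0.45 × 133000 = 9100 + 89000 + 59850 = 157950
EV(B) = 0.4 × 40000 + 0.2 × 23000 + 0.4 × 153000 = 16000 + 4600 + 61200 = 81800
Overall = 0.82 × 157950 + 0.18 × 81800 = 129519 + 14724 = 144243

$144,243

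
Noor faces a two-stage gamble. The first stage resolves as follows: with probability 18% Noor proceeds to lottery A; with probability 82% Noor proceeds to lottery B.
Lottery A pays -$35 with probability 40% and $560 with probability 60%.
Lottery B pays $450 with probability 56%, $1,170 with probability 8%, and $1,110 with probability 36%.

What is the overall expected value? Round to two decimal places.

$669.02

EV(A) = 0.4 × (-35) + 0.6 × 560 = -14 + 336 = 322
EV(B) = 0.56 × 450 + 0.08 × 1170 + 0.36 × 1110 = 252 + 93.6 + 399.6 = 745.2
Overall = 0.18 × 322 + 0.82 × 745.2 = 57.96 + 611.064 = 669.024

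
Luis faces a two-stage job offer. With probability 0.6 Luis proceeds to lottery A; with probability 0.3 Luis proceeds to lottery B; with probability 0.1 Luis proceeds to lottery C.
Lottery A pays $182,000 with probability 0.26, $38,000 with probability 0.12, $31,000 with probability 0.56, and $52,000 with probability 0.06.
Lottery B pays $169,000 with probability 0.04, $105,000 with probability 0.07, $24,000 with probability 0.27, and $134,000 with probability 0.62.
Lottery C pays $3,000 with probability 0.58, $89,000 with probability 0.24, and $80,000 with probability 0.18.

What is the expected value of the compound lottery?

$78,267

EV(A) = 0.26 × 182000 + 0.12 × 38000 + 0.56 × 31000 + 0.06 × 52000 = 47320 + 4560 + 17360 + 3120 = 72360
EV(B) = 0.04 × 169000 + 0.07 × 105000 + 0.27 × 24000 + 0.62 × 134000 = 6760 + 7350 + 6480 + 83080 = 103670
EV(C) = 0.58 × 3000 + 0.24 × 89000 + 0.18 × 80000 = 1740 + 21360 + 14400 = 37500
Overall = 0.6 × 72360 + 0.3 × 103670 + 0.1 × 37500 = 43416 + 31101 + 3750 = 78267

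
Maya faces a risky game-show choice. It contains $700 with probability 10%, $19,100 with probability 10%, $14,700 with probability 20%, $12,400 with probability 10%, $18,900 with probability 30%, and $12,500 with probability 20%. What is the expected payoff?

EV = 0.1 × 700 + 0.1 × 19100 + 0.2 × 14700 + 0.1 × 12400 + 0.3 × 18900 + 0.2 × 12500 = 70 + 1910 + 2940 + 1240 + 5670 + 2500 = 14330

$14,330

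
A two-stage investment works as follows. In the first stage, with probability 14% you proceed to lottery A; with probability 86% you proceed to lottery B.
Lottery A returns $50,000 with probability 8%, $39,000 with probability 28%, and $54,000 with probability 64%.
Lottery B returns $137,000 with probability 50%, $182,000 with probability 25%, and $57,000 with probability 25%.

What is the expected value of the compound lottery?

$117,222.20

EV(A) = 0.08 × 50000 + 0.28 × 39000 + 0.64 × 54000 = 4000 + 10920 + 34560 = 49480
EV(B) = 0.5 × 137000 + 0.25 × 182000 + 0.25 × 57000 = 68500 + 45500 + 14250 = 128250
Overall = 0.14 × 49480 + 0.86 × 128250 = 6927.2 + 110295 = 117222.2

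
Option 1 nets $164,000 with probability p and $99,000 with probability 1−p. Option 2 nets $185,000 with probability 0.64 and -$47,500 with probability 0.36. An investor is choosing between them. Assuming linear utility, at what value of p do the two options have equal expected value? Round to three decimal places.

EV(Option 2) = 0.64 × 185000 + 0.36 × (-47500) = 118400 − 17100 = 101300
p·164000 + (1−p)·99000 = 101300
65000p + 99000 = 101300
p = (101300 − 99000) / 65000

p = 0.035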